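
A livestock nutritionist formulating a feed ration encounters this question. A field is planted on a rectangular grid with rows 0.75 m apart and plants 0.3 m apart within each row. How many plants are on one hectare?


D = 10000 / (row_sp * plant_sp)
  = 10000 / (0.75 * 0.3)
  = 10000 / 0.2250
  = 44444.44 plants/ha


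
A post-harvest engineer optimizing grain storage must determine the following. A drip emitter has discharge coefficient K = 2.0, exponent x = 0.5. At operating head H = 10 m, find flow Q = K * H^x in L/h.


Q = K * H^x
  = 2.0 * 10^0.5
  = 2.0 * 3.1623
  = 6.32 L/h


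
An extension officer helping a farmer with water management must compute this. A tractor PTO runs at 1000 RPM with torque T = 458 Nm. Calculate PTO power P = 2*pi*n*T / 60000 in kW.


P = 2*pi*n*T / 60000
  = 2*pi * 1000 * 458 / 60000
  = 2877698.87 / 60000
  = 47.96 kW


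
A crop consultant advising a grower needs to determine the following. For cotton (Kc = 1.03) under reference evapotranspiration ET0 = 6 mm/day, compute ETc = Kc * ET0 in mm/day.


ETc = Kc * ET0
    = 1.03 * 6
    = 6.18 mm/day


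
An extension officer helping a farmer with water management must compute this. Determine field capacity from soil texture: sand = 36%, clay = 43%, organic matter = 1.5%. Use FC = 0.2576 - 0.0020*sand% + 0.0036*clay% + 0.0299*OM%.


FC = 0.2576 - 0.0020*36 + 0.0036*43 + 0.0299*1.5
   = 0.2576 - 0.0720 + 0.1548 + 0.0449
   = 0.3853


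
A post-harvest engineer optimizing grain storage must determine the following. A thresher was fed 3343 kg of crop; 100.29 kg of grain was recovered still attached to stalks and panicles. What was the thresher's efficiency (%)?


eta = (total - unthreshed) / total * 100
    = (3343 - 100.29) / 3343 * 100
    = 3242.71 / 3343 * 100
    = 97%


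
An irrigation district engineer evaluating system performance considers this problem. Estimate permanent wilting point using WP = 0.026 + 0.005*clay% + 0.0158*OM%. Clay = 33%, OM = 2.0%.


WP = 0.026 + 0.005*33 + 0.0158*2.0
   = 0.026 + 0.1650 + 0.0316
   = 0.2226


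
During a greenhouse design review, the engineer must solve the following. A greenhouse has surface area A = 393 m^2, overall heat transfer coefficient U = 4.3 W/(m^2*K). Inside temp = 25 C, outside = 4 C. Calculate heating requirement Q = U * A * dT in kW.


dT = 25 - (4) = 21 K
Q = U * A * dT
  = 4.3 * 393 * 21
  = 35487.90 W = 35.49 kW


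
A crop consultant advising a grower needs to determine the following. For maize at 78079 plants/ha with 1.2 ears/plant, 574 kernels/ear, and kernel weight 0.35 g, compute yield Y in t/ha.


Y = density * ears * kernels * kw
  = 78079 * 1.2 * 574 * 0.35 g/ha
  = 18823285.32 g/ha
  = 18823.29 kg/ha = 18.82 t/ha


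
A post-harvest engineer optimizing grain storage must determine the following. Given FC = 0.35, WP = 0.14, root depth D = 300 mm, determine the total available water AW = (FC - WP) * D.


AW = (FC - WP) * D
   = (0.35 - 0.14) * 300
   = 0.21 * 300
   = 63 mm


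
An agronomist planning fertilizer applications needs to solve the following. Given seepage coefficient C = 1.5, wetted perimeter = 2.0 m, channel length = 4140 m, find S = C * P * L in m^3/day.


S = C * P * L
  = 1.5 * 2.0 * 4140
  = 12420 m^3/day


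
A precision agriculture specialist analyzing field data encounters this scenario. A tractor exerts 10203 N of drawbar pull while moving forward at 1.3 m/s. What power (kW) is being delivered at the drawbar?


P = F * v / 1000
  = 10203 * 1.3 / 1000
  = 13263.90 / 1000
  = 13.26 kW


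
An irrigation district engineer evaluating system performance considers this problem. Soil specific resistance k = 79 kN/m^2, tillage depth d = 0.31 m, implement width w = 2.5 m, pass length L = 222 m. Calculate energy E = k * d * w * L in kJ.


E = k * d * w * L
  = 79 * 0.31 * 2.5 * 222
  = 13591.95 kJ


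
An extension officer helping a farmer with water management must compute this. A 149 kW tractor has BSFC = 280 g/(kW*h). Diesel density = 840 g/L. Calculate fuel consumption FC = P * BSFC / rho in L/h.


FC = P * BSFC / rho_fuel
   = 149 * 280 / 840
   = 41720 / 840
   = 49.67 L/h


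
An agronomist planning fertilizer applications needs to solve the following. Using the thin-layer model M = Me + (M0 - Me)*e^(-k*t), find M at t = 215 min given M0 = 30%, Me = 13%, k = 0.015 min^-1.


M = Me + (M0 - Me) * e^(-k*t)
  = 13 + (30 - 13) * e^(-0.015*215)
  = 13 + 17 * e^(-3.225)
  = 13 + 17 * 0.03976
  = 13 + 0.6758
  = 13.68%


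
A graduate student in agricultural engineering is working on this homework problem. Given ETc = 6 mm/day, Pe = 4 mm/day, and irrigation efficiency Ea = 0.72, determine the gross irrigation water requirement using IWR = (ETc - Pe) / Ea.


IWR = (ETc - Pe) / Ea
    = (6 - 4) / 0.72
    = 2 / 0.72
    = 2.78 mm/day


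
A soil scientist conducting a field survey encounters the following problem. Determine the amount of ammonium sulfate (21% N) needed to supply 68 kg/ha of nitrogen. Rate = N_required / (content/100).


Rate = N_required / (N_content / 100)
     = 68 / (21 / 100)
     = 68 / 0.21
     = 323.81 kg/ha


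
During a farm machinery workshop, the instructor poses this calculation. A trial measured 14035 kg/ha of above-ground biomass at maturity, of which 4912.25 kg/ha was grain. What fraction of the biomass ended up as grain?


HI = grain_yield / biomass
   = 4912.25 / 14035
   = 0.35


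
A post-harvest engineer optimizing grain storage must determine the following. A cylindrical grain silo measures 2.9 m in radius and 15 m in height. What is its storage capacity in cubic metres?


V = pi * r^2 * h
  = pi * 2.9^2 * 15
  = pi * 8.41 * 15
  = 396.31 m^3


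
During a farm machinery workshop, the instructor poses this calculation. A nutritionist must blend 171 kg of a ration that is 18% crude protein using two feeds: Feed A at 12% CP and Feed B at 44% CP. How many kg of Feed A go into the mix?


parts_A = CP_b - target = 44 - 18 = 26
parts_B = target - CP_a = 18 - 12 = 6
total_parts = 26 + 6 = 32
Feed A = 171 * 26 / 32 = 138.94 kg
Feed B = 171 * 6 / 32 = 32.06 kg

138.94 kg


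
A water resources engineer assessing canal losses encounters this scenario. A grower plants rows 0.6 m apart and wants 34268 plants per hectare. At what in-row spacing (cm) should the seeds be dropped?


spacing = 10000 / (row_sp * density)
        = 10000 / (0.6 * 34268)
        = 10000 / 20560.80
        = 0.48636 m = 48.64 cm


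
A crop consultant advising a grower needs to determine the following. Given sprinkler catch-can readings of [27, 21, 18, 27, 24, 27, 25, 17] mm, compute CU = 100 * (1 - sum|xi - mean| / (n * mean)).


xbar = 186 / 8 = 23.250
sum|xi - xbar| = 27.500
CU = 100 * (1 - 27.500 / (8 * 23.250))
   = 100 * (1 - 0.1478)
   = 85.22%


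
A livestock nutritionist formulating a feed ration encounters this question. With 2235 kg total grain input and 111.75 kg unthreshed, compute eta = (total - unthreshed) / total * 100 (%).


eta = (total - unthreshed) / total * 100
    = (2235 - 111.75) / 2235 * 100
    = 2123.25 / 2235 * 100
    = 95%


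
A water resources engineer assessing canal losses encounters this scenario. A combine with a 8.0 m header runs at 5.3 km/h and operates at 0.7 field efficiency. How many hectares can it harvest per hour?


C = w * v * eta_f / 10
  = 8.0 * 5.3 * 0.7 / 10
  = 29.68 / 10
  = 2.97 ha/h


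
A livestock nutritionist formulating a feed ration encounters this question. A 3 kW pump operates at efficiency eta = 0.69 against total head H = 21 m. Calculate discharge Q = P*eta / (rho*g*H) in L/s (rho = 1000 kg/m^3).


Q = (P * 1000 * eta) / (rho * g * H)
  = (3 * 1000 * 0.69) / (1000 * 9.81 * 21)
  = 2070 / 206010
  = 0.01005 m^3/s = 10.05 L/s


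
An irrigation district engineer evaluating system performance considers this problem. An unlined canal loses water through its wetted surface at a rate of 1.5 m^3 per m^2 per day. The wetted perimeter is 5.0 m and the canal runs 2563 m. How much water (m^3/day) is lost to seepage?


S = C * P * L
  = 1.5 * 5.0 * 2563
  = 19222.50 m^3/day


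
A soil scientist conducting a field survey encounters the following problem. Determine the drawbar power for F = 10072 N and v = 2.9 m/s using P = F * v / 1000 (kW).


P = F * v / 1000
  = 10072 * 2.9 / 1000
  = 29208.80 / 1000
  = 29.21 kW


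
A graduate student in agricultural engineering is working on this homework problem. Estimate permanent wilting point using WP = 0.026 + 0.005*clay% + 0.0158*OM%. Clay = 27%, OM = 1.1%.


WP = 0.026 + 0.005*27 + 0.0158*1.1
   = 0.026 + 0.1350 + 0.0174
   = 0.1784


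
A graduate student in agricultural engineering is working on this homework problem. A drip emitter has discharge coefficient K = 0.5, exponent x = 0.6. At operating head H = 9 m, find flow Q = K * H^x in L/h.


Q = K * H^x
  = 0.5 * 9^0.6
  = 0.5 * 3.7372
  = 1.87 L/h


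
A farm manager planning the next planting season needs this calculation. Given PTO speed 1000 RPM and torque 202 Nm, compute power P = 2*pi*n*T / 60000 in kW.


P = 2*pi*n*T / 60000
  = 2*pi * 1000 * 202 / 60000
  = 1269203.43 / 60000
  = 21.15 kW


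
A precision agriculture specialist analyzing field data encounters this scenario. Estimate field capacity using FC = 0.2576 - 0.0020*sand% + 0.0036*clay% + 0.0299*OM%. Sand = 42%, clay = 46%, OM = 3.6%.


FC = 0.2576 - 0.0020*42 + 0.0036*46 + 0.0299*3.6
   = 0.2576 - 0.0840 + 0.1656 + 0.1076
   = 0.4468


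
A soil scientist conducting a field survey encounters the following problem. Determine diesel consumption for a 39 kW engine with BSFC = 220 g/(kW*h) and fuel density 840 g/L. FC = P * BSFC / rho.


FC = P * BSFC / rho_fuel
   = 39 * 220 / 840
   = 8580 / 840
   = 10.21 L/h


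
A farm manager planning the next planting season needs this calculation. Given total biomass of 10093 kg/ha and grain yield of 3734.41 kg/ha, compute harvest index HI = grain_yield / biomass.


HI = grain_yield / biomass
   = 3734.41 / 10093
   = 0.37


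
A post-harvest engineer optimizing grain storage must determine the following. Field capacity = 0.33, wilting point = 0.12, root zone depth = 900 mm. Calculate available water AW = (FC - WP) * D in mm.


AW = (FC - WP) * D
   = (0.33 - 0.12) * 900
   = 0.21 * 900
   = 189 mm


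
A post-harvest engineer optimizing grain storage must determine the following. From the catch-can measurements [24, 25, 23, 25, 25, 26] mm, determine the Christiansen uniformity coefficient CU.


xbar = 148 / 6 = 24.667
sum|xi - xbar| = 4.667
CU = 100 * (1 - 4.667 / (6 * 24.667))
   = 100 * (1 - 0.0315)
   = 96.85%


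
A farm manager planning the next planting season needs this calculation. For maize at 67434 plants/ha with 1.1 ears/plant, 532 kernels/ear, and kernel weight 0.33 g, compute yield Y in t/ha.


Y = density * ears * kernels * kw
  = 67434 * 1.1 * 532 * 0.33 g/ha
  = 13022584.34 g/ha
  = 13022.58 kg/ha = 13.02 t/ha


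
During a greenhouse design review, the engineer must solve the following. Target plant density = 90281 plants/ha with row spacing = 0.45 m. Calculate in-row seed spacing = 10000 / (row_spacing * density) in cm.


spacing = 10000 / (row_sp * density)
        = 10000 / (0.45 * 90281)
        = 10000 / 40626.45
        = 0.24615 m = 24.61 cm


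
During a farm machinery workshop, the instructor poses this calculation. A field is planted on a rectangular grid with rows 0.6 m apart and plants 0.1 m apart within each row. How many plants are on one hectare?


D = 10000 / (row_sp * plant_sp)
  = 10000 / (0.6 * 0.1)
  = 10000 / 0.0600
  = 166666.67 plants/ha


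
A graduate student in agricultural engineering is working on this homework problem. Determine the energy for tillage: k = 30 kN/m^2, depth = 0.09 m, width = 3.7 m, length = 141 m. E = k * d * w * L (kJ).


E = k * d * w * L
  = 30 * 0.09 * 3.7 * 141
  = 1408.59 kJ


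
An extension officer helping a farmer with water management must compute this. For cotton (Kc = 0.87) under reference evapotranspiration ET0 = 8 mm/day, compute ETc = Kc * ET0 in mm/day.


ETc = Kc * ET0
    = 0.87 * 8
    = 6.96 mm/day


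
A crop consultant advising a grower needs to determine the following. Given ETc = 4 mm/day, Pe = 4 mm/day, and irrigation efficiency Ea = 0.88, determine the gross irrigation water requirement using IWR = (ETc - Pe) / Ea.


IWR = (ETc - Pe) / Ea
    = (4 - 4) / 0.88
    = 0 / 0.88
    = 0 mm/day


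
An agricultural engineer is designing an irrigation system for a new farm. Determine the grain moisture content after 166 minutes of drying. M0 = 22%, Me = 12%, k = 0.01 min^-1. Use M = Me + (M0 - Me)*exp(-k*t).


M = Me + (M0 - Me) * e^(-k*t)
  = 12 + (22 - 12) * e^(-0.01*166)
  = 12 + 10 * e^(-1.660)
  = 12 + 10 * 0.19014
  = 12 + 1.9014
  = 13.90%


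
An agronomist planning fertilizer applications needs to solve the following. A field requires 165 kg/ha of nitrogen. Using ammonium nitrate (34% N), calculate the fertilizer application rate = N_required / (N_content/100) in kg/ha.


Rate = N_required / (N_content / 100)
     = 165 / (34 / 100)
     = 165 / 0.34
     = 485.29 kg/ha


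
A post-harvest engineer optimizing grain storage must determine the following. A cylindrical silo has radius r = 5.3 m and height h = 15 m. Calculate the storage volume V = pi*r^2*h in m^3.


V = pi * r^2 * h
  = pi * 5.3^2 * 15
  = pi * 28.09 * 15
  = 1323.71 m^3


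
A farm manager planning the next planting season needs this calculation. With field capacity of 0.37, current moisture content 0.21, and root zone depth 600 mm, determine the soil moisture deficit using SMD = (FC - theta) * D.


SMD = (FC - theta) * D
    = (0.37 - 0.21) * 600
    = 0.160 * 600
    = 96 mm


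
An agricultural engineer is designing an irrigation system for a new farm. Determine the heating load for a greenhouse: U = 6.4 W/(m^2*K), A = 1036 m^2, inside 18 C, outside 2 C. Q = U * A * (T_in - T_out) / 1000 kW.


dT = 18 - (2) = 16 K
Q = U * A * dT
  = 6.4 * 1036 * 16
  = 106086.40 W = 106.09 kW


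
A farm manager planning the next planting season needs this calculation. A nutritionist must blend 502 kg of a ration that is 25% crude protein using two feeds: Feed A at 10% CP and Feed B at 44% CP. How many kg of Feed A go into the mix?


parts_A = CP_b - target = 44 - 25 = 19
parts_B = target - CP_a = 25 - 10 = 15
total_parts = 19 + 15 = 34
Feed A = 502 * 19 / 34 = 280.53 kg
Feed B = 502 * 15 / 34 = 221.47 kg

280.53 kg


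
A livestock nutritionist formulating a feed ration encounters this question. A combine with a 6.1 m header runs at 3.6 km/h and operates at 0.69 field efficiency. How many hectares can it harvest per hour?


C = w * v * eta_f / 10
  = 6.1 * 3.6 * 0.69 / 10
  = 15.15 / 10
  = 1.52 ha/h


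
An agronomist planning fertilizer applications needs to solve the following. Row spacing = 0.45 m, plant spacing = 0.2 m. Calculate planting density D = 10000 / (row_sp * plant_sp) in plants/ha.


D = 10000 / (row_sp * plant_sp)
  = 10000 / (0.45 * 0.2)
  = 10000 / 0.0900
  = 111111.11 plants/ha


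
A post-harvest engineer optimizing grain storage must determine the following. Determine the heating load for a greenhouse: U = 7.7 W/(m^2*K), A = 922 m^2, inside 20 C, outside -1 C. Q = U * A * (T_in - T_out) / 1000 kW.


dT = 20 - (-1) = 21 K
Q = U * A * dT
  = 7.7 * 922 * 21
  = 149087.40 W = 149.09 kW


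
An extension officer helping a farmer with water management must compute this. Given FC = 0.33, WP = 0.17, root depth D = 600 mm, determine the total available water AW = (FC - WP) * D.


AW = (FC - WP) * D
   = (0.33 - 0.17) * 600
   = 0.16 * 600
   = 96 mm


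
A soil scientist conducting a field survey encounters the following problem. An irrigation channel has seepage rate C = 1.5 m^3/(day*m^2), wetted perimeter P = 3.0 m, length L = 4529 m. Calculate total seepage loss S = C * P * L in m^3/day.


S = C * P * L
  = 1.5 * 3.0 * 4529
  = 20380.50 m^3/day


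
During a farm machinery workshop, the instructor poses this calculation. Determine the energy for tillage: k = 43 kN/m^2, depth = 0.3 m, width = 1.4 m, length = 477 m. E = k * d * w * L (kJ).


E = k * d * w * L
  = 43 * 0.3 * 1.4 * 477
  = 8614.62 kJ


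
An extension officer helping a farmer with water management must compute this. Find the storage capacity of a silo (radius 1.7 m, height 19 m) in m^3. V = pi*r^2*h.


V = pi * r^2 * h
  = pi * 1.7^2 * 19
  = pi * 2.89 * 19
  = 172.50 m^3


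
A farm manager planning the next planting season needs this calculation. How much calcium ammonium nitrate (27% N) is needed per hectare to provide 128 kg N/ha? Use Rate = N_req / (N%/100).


Rate = N_required / (N_content / 100)
     = 128 / (27 / 100)
     = 128 / 0.27
     = 474.07 kg/ha


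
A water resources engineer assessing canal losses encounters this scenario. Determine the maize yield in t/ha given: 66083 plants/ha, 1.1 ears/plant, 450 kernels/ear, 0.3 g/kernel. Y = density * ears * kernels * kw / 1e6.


Y = density * ears * kernels * kw
  = 66083 * 1.1 * 450 * 0.3 g/ha
  = 9813325.50 g/ha
  = 9813.33 kg/ha = 9.81 t/ha


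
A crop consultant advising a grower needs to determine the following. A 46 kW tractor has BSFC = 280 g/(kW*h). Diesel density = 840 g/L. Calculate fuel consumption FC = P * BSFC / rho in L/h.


FC = P * BSFC / rho_fuel
   = 46 * 280 / 840
   = 12880 / 840
   = 15.33 L/h


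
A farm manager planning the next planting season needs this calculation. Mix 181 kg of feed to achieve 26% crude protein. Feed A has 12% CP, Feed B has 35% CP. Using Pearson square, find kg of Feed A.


parts_A = CP_b - target = 35 - 26 = 9
parts_B = target - CP_a = 26 - 12 = 14
total_parts = 9 + 14 = 23
Feed A = 181 * 9 / 23 = 70.83 kg
Feed B = 181 * 14 / 23 = 110.17 kg

70.83 kg


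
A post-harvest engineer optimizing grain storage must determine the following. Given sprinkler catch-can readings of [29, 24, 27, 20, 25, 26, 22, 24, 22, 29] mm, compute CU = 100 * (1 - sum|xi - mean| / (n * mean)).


xbar = 248 / 10 = 24.800
sum|xi - xbar| = 24
CU = 100 * (1 - 24 / (10 * 24.800))
   = 100 * (1 - 0.0968)
   = 90.32%


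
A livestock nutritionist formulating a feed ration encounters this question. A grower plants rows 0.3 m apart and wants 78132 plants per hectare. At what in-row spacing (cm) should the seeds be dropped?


spacing = 10000 / (row_sp * density)
        = 10000 / (0.3 * 78132)
        = 10000 / 23439.60
        = 0.42663 m = 42.66 cm


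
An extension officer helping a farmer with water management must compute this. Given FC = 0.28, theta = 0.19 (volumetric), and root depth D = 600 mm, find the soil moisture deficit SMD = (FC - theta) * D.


SMD = (FC - theta) * D
    = (0.28 - 0.19) * 600
    = 0.090 * 600
    = 54 mm


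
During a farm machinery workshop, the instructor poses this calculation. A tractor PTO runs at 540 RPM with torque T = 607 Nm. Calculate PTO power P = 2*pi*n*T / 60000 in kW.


P = 2*pi*n*T / 60000
  = 2*pi * 540 * 607 / 60000
  = 2059502.48 / 60000
  = 34.33 kW


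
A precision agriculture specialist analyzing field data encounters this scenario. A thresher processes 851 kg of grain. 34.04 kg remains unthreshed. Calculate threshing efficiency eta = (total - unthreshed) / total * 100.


eta = (total - unthreshed) / total * 100
    = (851 - 34.04) / 851 * 100
    = 816.96 / 851 * 100
    = 96%


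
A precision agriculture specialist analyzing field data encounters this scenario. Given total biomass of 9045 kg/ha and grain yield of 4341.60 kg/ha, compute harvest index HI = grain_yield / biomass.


HI = grain_yield / biomass
   = 4341.60 / 9045
   = 0.48


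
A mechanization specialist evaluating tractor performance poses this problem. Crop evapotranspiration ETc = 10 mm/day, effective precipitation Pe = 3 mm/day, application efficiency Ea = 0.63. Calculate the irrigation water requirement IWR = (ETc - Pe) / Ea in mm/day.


IWR = (ETc - Pe) / Ea
    = (10 - 3) / 0.63
    = 7 / 0.63
    = 11.11 mm/day


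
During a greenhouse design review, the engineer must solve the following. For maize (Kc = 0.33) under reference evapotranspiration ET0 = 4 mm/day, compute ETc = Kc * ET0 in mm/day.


ETc = Kc * ET0
    = 0.33 * 4
    = 1.32 mm/day


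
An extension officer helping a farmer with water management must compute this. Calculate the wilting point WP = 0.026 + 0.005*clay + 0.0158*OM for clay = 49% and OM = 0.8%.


WP = 0.026 + 0.005*49 + 0.0158*0.8
   = 0.026 + 0.2450 + 0.0126
   = 0.2836


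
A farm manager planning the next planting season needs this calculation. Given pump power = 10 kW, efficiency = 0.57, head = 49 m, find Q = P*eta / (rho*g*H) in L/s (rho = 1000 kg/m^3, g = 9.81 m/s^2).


Q = (P * 1000 * eta) / (rho * g * H)
  = (10 * 1000 * 0.57) / (1000 * 9.81 * 49)
  = 5700 / 480690
  = 0.01186 m^3/s = 11.86 L/s


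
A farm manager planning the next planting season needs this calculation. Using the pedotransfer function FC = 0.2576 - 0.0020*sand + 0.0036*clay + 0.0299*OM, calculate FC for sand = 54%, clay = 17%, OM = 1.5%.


FC = 0.2576 - 0.0020*54 + 0.0036*17 + 0.0299*1.5
   = 0.2576 - 0.1080 + 0.0612 + 0.0449
   = 0.2557


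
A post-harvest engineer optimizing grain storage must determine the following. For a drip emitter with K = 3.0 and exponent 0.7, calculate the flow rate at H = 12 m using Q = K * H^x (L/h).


Q = K * H^x
  = 3.0 * 12^0.7
  = 3.0 * 5.6941
  = 17.08 L/h


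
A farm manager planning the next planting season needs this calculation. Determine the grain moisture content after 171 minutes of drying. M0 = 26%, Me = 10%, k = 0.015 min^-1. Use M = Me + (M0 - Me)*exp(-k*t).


M = Me + (M0 - Me) * e^(-k*t)
  = 10 + (26 - 10) * e^(-0.015*171)
  = 10 + 16 * e^(-2.565)
  = 10 + 16 * 0.07692
  = 10 + 1.2307
  = 11.23%


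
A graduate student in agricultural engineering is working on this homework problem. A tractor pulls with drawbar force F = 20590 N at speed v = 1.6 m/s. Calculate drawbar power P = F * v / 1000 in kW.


P = F * v / 1000
  = 20590 * 1.6 / 1000
  = 32944 / 1000
  = 32.94 kW


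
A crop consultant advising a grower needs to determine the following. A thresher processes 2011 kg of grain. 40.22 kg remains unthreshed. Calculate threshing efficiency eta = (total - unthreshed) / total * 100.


eta = (total - unthreshed) / total * 100
    = (2011 - 40.22) / 2011 * 100
    = 1970.78 / 2011 * 100
    = 98%


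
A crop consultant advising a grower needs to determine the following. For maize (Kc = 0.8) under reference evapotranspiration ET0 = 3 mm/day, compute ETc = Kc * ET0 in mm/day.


ETc = Kc * ET0
    = 0.8 * 3
    = 2.40 mm/day


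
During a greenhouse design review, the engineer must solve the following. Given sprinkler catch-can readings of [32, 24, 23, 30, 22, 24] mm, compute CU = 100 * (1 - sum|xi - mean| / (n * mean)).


xbar = 155 / 6 = 25.833
sum|xi - xbar| = 20.667
CU = 100 * (1 - 20.667 / (6 * 25.833))
   = 100 * (1 - 0.1333)
   = 86.67%


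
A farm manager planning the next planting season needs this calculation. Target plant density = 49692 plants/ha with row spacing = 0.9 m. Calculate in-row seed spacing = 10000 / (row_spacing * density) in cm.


spacing = 10000 / (row_sp * density)
        = 10000 / (0.9 * 49692)
        = 10000 / 44722.80
        = 0.22360 m = 22.36 cm


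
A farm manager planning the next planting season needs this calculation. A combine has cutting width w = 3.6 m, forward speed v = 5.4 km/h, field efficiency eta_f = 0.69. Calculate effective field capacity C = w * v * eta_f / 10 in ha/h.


C = w * v * eta_f / 10
  = 3.6 * 5.4 * 0.69 / 10
  = 13.41 / 10
  = 1.34 ha/h


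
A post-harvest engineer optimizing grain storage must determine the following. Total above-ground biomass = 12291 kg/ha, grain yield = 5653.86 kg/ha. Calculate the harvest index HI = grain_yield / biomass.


HI = grain_yield / biomass
   = 5653.86 / 12291
   = 0.46


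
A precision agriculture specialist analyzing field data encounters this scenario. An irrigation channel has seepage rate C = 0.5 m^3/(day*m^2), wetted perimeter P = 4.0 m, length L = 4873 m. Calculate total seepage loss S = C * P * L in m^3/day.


S = C * P * L
  = 0.5 * 4.0 * 4873
  = 9746 m^3/day


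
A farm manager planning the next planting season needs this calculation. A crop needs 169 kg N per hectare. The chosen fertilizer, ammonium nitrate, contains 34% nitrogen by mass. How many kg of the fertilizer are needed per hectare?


Rate = N_required / (N_content / 100)
     = 169 / (34 / 100)
     = 169 / 0.34
     = 497.06 kg/ha


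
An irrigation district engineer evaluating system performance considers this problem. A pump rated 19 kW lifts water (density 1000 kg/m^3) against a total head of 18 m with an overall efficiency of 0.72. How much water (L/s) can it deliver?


Q = (P * 1000 * eta) / (rho * g * H)
  = (19 * 1000 * 0.72) / (1000 * 9.81 * 18)
  = 13680 / 176580
  = 0.07747 m^3/s = 77.47 L/s


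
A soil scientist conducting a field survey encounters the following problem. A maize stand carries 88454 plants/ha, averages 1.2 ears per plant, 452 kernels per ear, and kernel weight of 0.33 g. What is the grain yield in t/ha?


Y = density * ears * kernels * kw
  = 88454 * 1.2 * 452 * 0.33 g/ha
  = 15832558.37 g/ha
  = 15832.56 kg/ha = 15.83 t/ha


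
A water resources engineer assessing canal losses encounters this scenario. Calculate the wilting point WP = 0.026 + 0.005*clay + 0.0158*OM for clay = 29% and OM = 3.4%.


WP = 0.026 + 0.005*29 + 0.0158*3.4
   = 0.026 + 0.1450 + 0.0537
   = 0.2247


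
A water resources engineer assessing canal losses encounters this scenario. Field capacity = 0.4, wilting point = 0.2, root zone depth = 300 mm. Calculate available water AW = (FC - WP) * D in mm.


AW = (FC - WP) * D
   = (0.4 - 0.2) * 300
   = 0.20 * 300
   = 60 mm


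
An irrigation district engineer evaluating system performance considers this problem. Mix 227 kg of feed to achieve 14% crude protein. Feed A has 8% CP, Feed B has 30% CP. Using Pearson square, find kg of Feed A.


parts_A = CP_b - target = 30 - 14 = 16
parts_B = target - CP_a = 14 - 8 = 6
total_parts = 16 + 6 = 22
Feed A = 227 * 16 / 22 = 165.09 kg
Feed B = 227 * 6 / 22 = 61.91 kg

165.09 kg


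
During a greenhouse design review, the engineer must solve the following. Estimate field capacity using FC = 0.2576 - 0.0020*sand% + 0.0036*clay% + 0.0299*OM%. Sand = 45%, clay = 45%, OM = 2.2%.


FC = 0.2576 - 0.0020*45 + 0.0036*45 + 0.0299*2.2
   = 0.2576 - 0.0900 + 0.1620 + 0.0658
   = 0.3954


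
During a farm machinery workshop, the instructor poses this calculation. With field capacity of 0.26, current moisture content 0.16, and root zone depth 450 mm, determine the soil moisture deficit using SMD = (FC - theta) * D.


SMD = (FC - theta) * D
    = (0.26 - 0.16) * 450
    = 0.100 * 450
    = 45 mm


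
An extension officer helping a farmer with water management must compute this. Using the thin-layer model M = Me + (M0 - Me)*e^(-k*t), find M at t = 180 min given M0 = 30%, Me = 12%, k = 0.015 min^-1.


M = Me + (M0 - Me) * e^(-k*t)
  = 12 + (30 - 12) * e^(-0.015*180)
  = 12 + 18 * e^(-2.700)
  = 12 + 18 * 0.06721
  = 12 + 1.2097
  = 13.21%


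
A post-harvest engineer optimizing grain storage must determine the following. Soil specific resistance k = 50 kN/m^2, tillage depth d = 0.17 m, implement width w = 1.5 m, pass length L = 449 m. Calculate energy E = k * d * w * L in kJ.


E = k * d * w * L
  = 50 * 0.17 * 1.5 * 449
  = 5724.75 kJ


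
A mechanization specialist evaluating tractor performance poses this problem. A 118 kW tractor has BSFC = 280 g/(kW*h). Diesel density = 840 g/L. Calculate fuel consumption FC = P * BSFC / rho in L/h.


FC = P * BSFC / rho_fuel
   = 118 * 280 / 840
   = 33040 / 840
   = 39.33 L/h


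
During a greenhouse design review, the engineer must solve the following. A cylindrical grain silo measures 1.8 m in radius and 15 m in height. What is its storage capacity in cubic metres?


V = pi * r^2 * h
  = pi * 1.8^2 * 15
  = pi * 3.24 * 15
  = 152.68 m^3


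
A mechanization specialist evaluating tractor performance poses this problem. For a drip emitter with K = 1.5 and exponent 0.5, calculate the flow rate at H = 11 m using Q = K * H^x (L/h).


Q = K * H^x
  = 1.5 * 11^0.5
  = 1.5 * 3.3166
  = 4.97 L/h


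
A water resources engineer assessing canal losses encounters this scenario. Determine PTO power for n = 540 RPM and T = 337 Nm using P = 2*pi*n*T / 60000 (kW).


P = 2*pi*n*T / 60000
  = 2*pi * 540 * 337 / 60000
  = 1143414.06 / 60000
  = 19.06 kW


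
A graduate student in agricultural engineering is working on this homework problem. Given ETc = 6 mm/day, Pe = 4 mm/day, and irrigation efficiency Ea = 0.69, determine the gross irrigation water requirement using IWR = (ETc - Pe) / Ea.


IWR = (ETc - Pe) / Ea
    = (6 - 4) / 0.69
    = 2 / 0.69
    = 2.90 mm/day


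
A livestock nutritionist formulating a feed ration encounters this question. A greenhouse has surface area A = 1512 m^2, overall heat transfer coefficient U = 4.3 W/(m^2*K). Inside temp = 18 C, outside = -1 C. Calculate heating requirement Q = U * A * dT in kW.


dT = 18 - (-1) = 19 K
Q = U * A * dT
  = 4.3 * 1512 * 19
  = 123530.40 W = 123.53 kW


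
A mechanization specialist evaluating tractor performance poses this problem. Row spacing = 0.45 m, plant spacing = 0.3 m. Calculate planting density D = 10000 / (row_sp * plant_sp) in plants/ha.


D = 10000 / (row_sp * plant_sp)
  = 10000 / (0.45 * 0.3)
  = 10000 / 0.1350
  = 74074.07 plants/ha


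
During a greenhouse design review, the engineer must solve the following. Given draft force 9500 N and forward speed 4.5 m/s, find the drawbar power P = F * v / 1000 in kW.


P = F * v / 1000
  = 9500 * 4.5 / 1000
  = 42750 / 1000
  = 42.75 kW


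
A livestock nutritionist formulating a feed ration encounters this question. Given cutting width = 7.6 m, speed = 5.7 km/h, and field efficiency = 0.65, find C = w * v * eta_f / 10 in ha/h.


C = w * v * eta_f / 10
  = 7.6 * 5.7 * 0.65 / 10
  = 28.16 / 10
  = 2.82 ha/h


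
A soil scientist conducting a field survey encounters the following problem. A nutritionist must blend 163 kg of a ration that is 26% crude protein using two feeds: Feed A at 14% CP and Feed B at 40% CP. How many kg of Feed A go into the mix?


parts_A = CP_b - target = 40 - 26 = 14
parts_B = target - CP_a = 26 - 14 = 12
total_parts = 14 + 12 = 26
Feed A = 163 * 14 / 26 = 87.77 kg
Feed B = 163 * 12 / 26 = 75.23 kg

87.77 kg


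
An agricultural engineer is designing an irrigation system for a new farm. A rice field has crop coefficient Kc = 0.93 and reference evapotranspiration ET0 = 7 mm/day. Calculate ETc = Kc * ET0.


ETc = Kc * ET0
    = 0.93 * 7
    = 6.51 mm/day


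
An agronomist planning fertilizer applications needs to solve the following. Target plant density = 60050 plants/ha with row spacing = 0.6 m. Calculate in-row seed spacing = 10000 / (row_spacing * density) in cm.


spacing = 10000 / (row_sp * density)
        = 10000 / (0.6 * 60050)
        = 10000 / 36030
        = 0.27755 m = 27.75 cm


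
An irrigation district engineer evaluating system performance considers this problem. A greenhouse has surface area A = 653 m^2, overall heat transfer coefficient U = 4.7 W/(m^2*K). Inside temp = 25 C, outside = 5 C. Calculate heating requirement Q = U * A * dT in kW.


dT = 25 - (5) = 20 K
Q = U * A * dT
  = 4.7 * 653 * 20
  = 61382 W = 61.38 kW


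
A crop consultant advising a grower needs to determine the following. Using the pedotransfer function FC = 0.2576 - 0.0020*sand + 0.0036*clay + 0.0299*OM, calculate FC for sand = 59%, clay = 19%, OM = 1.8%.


FC = 0.2576 - 0.0020*59 + 0.0036*19 + 0.0299*1.8
   = 0.2576 - 0.1180 + 0.0684 + 0.0538
   = 0.2618


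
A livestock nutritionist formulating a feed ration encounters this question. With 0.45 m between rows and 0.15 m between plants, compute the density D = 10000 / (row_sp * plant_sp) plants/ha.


D = 10000 / (row_sp * plant_sp)
  = 10000 / (0.45 * 0.15)
  = 10000 / 0.0675
  = 148148.15 plants/ha


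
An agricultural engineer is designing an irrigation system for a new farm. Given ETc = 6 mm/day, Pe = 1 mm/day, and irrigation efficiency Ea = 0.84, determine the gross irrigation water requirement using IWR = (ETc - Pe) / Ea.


IWR = (ETc - Pe) / Ea
    = (6 - 1) / 0.84
    = 5 / 0.84
    = 5.95 mm/day


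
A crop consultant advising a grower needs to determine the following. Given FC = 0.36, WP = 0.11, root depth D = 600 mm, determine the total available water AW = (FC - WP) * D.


AW = (FC - WP) * D
   = (0.36 - 0.11) * 600
   = 0.25 * 600
   = 150 mm


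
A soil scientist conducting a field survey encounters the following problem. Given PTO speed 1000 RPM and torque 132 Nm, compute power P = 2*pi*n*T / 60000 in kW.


P = 2*pi*n*T / 60000
  = 2*pi * 1000 * 132 / 60000
  = 829380.46 / 60000
  = 13.82 kW


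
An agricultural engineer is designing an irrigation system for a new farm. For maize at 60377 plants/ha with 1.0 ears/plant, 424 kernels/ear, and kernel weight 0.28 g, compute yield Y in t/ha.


Y = density * ears * kernels * kw
  = 60377 * 1.0 * 424 * 0.28 g/ha
  = 7167957.44 g/ha
  = 7167.96 kg/ha = 7.17 t/ha


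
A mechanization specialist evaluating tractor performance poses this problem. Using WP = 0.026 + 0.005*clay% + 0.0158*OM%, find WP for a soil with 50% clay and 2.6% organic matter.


WP = 0.026 + 0.005*50 + 0.0158*2.6
   = 0.026 + 0.2500 + 0.0411
   = 0.3171


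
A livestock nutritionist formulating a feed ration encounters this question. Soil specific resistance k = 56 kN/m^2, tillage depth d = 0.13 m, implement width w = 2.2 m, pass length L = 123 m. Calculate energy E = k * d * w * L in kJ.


E = k * d * w * L
  = 56 * 0.13 * 2.2 * 123
  = 1969.97 kJ


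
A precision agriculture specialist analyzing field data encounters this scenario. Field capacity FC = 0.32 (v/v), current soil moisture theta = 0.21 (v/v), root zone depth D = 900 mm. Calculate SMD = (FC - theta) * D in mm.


SMD = (FC - theta) * D
    = (0.32 - 0.21) * 900
    = 0.110 * 900
    = 99 mm


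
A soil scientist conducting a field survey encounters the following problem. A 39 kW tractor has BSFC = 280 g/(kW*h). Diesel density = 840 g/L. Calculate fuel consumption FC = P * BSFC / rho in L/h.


FC = P * BSFC / rho_fuel
   = 39 * 280 / 840
   = 10920 / 840
   = 13 L/h


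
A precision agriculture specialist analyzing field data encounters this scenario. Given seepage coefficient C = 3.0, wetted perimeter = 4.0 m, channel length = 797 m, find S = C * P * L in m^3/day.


S = C * P * L
  = 3.0 * 4.0 * 797
  = 9564 m^3/day


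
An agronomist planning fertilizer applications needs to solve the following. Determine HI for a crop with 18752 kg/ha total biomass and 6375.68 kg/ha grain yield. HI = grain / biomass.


HI = grain_yield / biomass
   = 6375.68 / 18752
   = 0.34


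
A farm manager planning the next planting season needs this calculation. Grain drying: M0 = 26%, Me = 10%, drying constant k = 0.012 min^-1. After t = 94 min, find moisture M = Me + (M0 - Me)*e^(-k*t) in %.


M = Me + (M0 - Me) * e^(-k*t)
  = 10 + (26 - 10) * e^(-0.012*94)
  = 10 + 16 * e^(-1.128)
  = 10 + 16 * 0.32368
  = 10 + 5.1789
  = 15.18%


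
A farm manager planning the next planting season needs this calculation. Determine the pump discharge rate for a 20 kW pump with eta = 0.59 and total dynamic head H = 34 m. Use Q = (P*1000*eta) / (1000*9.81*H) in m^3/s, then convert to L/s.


Q = (P * 1000 * eta) / (rho * g * H)
  = (20 * 1000 * 0.59) / (1000 * 9.81 * 34)
  = 11800 / 333540
  = 0.03538 m^3/s = 35.38 L/s


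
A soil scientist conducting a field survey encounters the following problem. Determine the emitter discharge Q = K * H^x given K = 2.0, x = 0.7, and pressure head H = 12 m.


Q = K * H^x
  = 2.0 * 12^0.7
  = 2.0 * 5.6941
  = 11.39 L/h


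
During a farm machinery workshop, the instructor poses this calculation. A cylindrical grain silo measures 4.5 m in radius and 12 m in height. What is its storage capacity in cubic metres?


V = pi * r^2 * h
  = pi * 4.5^2 * 12
  = pi * 20.25 * 12
  = 763.41 m^3


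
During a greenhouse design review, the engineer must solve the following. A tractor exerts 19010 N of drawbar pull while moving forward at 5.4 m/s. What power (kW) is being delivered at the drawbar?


P = F * v / 1000
  = 19010 * 5.4 / 1000
  = 102654 / 1000
  = 102.65 kW


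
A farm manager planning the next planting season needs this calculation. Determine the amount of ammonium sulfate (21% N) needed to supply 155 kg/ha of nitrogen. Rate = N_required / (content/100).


Rate = N_required / (N_content / 100)
     = 155 / (21 / 100)
     = 155 / 0.21
     = 738.10 kg/ha


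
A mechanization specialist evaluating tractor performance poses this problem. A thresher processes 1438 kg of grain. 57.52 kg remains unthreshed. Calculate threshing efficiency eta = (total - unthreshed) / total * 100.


eta = (total - unthreshed) / total * 100
    = (1438 - 57.52) / 1438 * 100
    = 1380.48 / 1438 * 100
    = 96%


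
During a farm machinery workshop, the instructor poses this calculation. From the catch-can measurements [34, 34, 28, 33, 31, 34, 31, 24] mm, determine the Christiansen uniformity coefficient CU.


xbar = 249 / 8 = 31.125
sum|xi - xbar| = 21
CU = 100 * (1 - 21 / (8 * 31.125))
   = 100 * (1 - 0.0843)
   = 91.57%


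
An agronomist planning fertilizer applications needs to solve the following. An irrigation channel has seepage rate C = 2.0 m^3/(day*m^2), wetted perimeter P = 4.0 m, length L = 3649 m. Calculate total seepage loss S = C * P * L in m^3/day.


S = C * P * L
  = 2.0 * 4.0 * 3649
  = 29192 m^3/day


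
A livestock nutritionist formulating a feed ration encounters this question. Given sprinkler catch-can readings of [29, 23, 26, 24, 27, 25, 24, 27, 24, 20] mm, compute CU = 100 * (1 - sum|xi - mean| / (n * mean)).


xbar = 249 / 10 = 24.900
sum|xi - xbar| = 19
CU = 100 * (1 - 19 / (10 * 24.900))
   = 100 * (1 - 0.0763)
   = 92.37%


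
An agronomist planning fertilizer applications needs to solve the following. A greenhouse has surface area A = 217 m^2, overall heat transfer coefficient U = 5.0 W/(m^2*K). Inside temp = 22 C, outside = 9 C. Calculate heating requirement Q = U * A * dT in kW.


dT = 22 - (9) = 13 K
Q = U * A * dT
  = 5.0 * 217 * 13
  = 14105 W = 14.11 kW


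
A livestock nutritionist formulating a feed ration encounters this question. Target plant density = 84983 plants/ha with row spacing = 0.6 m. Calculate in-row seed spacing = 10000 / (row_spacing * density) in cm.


spacing = 10000 / (row_sp * density)
        = 10000 / (0.6 * 84983)
        = 10000 / 50989.80
        = 0.19612 m = 19.61 cm


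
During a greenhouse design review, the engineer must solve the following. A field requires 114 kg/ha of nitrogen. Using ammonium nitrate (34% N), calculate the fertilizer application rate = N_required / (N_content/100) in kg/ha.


Rate = N_required / (N_content / 100)
     = 114 / (34 / 100)
     = 114 / 0.34
     = 335.29 kg/ha


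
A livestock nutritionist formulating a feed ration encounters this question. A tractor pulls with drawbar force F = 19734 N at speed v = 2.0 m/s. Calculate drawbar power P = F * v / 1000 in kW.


P = F * v / 1000
  = 19734 * 2.0 / 1000
  = 39468 / 1000
  = 39.47 kW


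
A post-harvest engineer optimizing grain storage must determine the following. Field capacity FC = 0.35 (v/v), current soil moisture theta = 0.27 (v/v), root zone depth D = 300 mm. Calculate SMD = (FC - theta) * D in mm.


SMD = (FC - theta) * D
    = (0.35 - 0.27) * 300
    = 0.080 * 300
    = 24 mm
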